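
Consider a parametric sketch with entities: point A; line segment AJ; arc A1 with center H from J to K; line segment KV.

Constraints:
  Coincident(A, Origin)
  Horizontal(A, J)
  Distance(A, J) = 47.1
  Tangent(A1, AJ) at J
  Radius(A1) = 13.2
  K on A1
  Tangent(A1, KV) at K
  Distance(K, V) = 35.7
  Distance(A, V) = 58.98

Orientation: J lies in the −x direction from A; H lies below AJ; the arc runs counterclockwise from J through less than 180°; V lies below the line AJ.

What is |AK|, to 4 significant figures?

61.06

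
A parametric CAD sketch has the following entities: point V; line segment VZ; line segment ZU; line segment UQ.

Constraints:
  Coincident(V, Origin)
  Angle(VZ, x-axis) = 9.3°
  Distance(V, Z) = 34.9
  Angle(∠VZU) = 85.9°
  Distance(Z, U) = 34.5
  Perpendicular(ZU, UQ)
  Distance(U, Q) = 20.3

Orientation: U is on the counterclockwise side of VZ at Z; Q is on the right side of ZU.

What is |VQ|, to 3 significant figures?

63.7

V is at the origin; VZ runs at 9.3° with length 34.9, so Z = 34.9·(cos 9.3°, sin 9.3°) = (34.4, 5.64). ∠VZU = 85.9°, so ZU runs at 9.3° + (180° − 85.9°) = 103° from the x-axis; with |ZU| = 34.5, U = Z + 34.5·(cos 103°, sin 103°) = (26.4, 39.2). ZU ⟂ UQ; with |UQ| = 20.3 on the right of ZU, Q = U + 20.3·(0.973, 0.232) = (46.2, 43.9). Then |VQ| = |Q − V| = 63.7.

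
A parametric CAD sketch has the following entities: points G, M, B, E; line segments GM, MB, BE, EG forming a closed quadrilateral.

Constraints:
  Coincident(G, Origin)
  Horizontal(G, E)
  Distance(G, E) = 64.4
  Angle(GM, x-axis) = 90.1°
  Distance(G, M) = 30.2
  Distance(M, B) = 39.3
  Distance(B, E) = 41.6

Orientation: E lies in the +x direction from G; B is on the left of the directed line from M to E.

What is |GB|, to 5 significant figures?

51.234

Checks: |MB| = 39.30 ✓; |BE| = 41.60 ✓.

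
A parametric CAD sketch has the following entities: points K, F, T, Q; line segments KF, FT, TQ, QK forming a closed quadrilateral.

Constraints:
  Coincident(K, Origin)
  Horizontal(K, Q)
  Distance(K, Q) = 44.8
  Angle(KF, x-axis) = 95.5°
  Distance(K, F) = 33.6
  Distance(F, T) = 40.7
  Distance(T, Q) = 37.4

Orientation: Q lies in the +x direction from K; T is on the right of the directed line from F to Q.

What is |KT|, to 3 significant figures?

9.71

K is at the origin; K and Q share the same y with |KQ| = 44.8 and Q in +x, so Q = (44.8, 0). KF runs at 95.5° with |KF| = 33.6, so F = (-3.22, 33.4). T is determined by |FT| = 40.7 and |TQ| = 37.4 together: it lies at the intersection of circle(F, 40.7) and circle(Q, 37.4). With |FQ| = 58.5, the foot of the radical line on FQ is 31.5 from F and the perpendicular offset is √(40.7² − 31.5²) = 25.8. Taking the right-of-FQ solution: T = (7.84, -5.72).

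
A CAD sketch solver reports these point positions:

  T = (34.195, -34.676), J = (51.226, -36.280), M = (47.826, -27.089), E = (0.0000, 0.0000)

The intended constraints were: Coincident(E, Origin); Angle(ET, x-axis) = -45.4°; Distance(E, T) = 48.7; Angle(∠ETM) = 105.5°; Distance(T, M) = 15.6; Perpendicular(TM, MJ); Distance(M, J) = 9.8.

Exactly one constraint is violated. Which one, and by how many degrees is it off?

Perpendicular(TM, MJ) — off by 8.80°.

E = (0.00, 0.00) ✓; ET at -45.40° ✓; |ET| = 48.70 ✓; ∠ETM = 105.5° ✓; |TM| = 15.60 ✓; ∠(TM, MJ) = 98.80° ✗; |MJ| = 9.800 ✓.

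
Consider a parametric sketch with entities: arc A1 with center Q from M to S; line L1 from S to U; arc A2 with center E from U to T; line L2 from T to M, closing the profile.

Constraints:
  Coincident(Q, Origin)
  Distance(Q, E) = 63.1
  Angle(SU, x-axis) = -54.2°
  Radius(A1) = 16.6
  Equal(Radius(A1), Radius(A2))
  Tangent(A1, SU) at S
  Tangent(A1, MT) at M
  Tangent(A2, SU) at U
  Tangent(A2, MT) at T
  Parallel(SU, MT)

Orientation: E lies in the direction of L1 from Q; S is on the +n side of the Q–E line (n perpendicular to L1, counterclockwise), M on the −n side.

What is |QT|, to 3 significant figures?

65.2

The slot axis is L1's direction at -54.2°, so u = (cos -54.2°, sin -54.2°) = (0.585, -0.811) and n = (−sin -54.2°, cos -54.2°) = (0.811, 0.585). Q is at the origin and E lies 63.1 along u from Q, so E = 63.1·u = (36.9, -51.2). Tangency of A1 to both parallel lines with radius 16.6 puts S and M at Q ± 16.6·n: S = (13.5, 9.71), M = (-13.5, -9.71). Equal radii place U and T the same way about E: U = E + 16.6·n = (50.4, -41.5), T = E − 16.6·n = (23.4, -60.9). Then |QT| = |T − Q| = 65.2.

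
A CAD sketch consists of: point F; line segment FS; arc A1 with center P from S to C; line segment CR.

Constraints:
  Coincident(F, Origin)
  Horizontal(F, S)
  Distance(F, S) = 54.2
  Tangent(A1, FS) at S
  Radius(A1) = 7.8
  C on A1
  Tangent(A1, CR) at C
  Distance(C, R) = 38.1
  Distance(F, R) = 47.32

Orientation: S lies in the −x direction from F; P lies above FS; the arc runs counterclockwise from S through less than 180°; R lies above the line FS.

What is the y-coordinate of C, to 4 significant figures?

4.036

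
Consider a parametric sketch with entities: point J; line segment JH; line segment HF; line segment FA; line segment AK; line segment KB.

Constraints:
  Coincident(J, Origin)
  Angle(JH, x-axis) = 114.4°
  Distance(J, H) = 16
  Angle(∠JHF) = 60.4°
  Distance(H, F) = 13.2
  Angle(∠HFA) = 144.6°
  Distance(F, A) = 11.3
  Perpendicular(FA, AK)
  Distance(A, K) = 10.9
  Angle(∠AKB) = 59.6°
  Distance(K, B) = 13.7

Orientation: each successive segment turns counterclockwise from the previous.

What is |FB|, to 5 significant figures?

4.0008

FA is perpendicular to AK, so AK runs at -0.60000°; with |AK| = 10.9, K = (-3.5874, -7.5216). ∠AKB = 59.6° gives KB at 119.80° from the x-axis; with |KB| = 13.7, B = (-10.396, 4.3668). Then |FB| = |B − F| = 4.0008.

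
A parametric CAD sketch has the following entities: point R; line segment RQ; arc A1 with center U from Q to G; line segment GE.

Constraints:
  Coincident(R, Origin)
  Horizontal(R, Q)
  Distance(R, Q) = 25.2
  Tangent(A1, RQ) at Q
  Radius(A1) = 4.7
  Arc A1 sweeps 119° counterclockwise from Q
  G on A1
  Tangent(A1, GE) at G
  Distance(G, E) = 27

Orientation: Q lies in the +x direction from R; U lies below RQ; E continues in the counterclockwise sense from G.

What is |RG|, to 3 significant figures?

22.2

R is at the origin; RQ is horizontal with |RQ| = 25.2 and Q on the +x side, so Q = (25.2, 0.00). Tangency of A1 to RQ means the radius UQ is perpendicular to RQ, so U = Q + (0, -4.7) = (25.2, -4.70). On A1, Q sits at bearing 90° from U; a 119° counterclockwise sweep puts G at bearing 209°, so G = U + 4.7·(cos 209°, sin 209°) = (21.1, -6.98). Then |RG| = |G − R| = 22.2.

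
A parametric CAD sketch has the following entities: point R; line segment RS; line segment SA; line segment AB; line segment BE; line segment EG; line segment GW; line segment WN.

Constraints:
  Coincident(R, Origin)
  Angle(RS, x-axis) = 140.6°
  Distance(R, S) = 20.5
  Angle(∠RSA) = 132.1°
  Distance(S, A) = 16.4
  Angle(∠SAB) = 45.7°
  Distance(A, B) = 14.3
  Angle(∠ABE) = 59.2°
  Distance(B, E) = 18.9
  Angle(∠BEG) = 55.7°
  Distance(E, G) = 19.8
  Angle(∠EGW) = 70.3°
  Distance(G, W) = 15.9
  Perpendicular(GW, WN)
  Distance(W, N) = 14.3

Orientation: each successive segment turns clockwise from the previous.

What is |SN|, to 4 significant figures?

2.071

R is at the origin; RS runs at 140.6° with length 20.5, so S = (-15.84, 13.01). ∠RSA = 132.1° gives SA at 92.70° from the x-axis; with |SA| = 16.4, A = (-16.61, 29.39). ∠SAB = 45.7° gives AB at -41.60° from the x-axis; with |AB| = 14.3, B = (-5.920, 19.90). ∠ABE = 59.2° gives BE at -162.4° from the x-axis; with |BE| = 18.9, E = (-23.94, 14.18). ∠BEG = 55.7° gives EG at 73.30° from the x-axis; with |EG| = 19.8, G = (-18.25, 33.15). ∠EGW = 70.3° gives GW at -36.40° from the x-axis; with |GW| = 15.9, W = (-5.448, 23.71). The perpendicularity gives WN at right angles to GW, so WN runs at -126.4°; with |WN| = 14.3, N = (-13.93, 12.20). Then |SN| = |N − S| = 2.071.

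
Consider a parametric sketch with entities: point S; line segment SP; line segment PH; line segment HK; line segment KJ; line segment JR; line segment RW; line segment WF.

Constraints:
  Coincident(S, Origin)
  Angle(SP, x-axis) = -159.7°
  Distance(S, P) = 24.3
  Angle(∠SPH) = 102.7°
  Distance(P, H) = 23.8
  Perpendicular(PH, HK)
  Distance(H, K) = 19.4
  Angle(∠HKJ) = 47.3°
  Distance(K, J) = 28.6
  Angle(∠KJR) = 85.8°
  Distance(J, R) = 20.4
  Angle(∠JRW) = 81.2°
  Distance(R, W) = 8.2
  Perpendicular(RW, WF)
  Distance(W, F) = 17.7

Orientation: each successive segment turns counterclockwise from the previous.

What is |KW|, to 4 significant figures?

26.60

∠KJR = 85.8° gives JR at -125.5° from the x-axis; with |JR| = 20.4, R = (-34.26, -27.79). ∠JRW = 81.2° gives RW at -26.70° from the x-axis; with |RW| = 8.2, W = (-26.94, -31.48). Then |KW| = |W − K| = 26.60.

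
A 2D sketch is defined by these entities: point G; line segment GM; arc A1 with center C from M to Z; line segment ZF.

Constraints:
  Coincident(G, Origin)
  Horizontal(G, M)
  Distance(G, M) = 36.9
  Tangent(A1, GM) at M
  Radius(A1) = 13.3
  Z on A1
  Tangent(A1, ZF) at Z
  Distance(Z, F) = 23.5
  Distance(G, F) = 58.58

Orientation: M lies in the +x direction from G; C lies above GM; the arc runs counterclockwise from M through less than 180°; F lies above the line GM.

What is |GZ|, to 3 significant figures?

52.5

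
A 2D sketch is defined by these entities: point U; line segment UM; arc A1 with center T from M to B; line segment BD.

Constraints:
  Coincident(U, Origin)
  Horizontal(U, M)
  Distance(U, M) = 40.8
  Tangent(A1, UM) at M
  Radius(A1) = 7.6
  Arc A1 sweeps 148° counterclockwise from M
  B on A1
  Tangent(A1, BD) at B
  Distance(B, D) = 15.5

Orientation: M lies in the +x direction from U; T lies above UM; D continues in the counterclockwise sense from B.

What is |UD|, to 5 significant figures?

38.720

U is at the origin; UM is horizontal with |UM| = 40.8 and M on the +x side, so M = (40.800, 0.0000). Tangency of A1 to UM means the radius TM is perpendicular to UM, so T = M + (0, 7.6) = (40.800, 7.6000). On A1, M sits at bearing -90° from T; a 148° counterclockwise sweep puts B at bearing 58°, so B = T + 7.6·(cos 58°, sin 58°) = (44.827, 14.045). The tangent condition forces TB to be normal to BD, so BD runs along (−sin 58°, cos 58°); with |BD| = 15.5, D = (31.683, 22.259). Then |UD| = |D − U| = 38.720.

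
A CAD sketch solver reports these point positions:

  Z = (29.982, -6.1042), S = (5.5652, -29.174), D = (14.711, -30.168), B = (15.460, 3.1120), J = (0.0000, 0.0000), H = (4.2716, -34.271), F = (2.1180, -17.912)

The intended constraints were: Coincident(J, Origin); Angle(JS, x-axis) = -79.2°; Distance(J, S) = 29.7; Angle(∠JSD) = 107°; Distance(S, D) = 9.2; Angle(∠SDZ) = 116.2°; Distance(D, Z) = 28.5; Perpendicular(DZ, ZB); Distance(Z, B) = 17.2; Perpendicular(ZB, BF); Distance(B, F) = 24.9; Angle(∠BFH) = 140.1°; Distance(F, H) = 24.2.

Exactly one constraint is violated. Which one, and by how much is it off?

Distance(F, H) = 24.2 — off by 7.70.

J = (0.00, 0.00) ✓; JS at -79.20° ✓; |JS| = 29.70 ✓; ∠JSD = 107.0° ✓; |SD| = 9.200 ✓; ∠SDZ = 116.2° ✓; |DZ| = 28.50 ✓; ∠(DZ, ZB) = 90.00° ✓; |ZB| = 17.20 ✓; ∠(ZB, BF) = 90.00° ✓; |BF| = 24.90 ✓; ∠BFH = 140.1° ✓; |FH| = 16.50 ✗.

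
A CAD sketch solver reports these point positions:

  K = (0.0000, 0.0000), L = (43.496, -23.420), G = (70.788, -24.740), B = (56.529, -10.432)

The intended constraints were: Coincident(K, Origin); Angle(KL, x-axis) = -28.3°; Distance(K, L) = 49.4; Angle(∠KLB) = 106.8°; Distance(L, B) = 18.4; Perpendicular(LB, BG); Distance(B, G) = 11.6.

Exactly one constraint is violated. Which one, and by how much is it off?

Distance(B, G) = 11.6 — off by 8.60.

K = (0.00, 0.00) ✓; KL at -28.30° ✓; |KL| = 49.40 ✓; ∠KLB = 106.8° ✓; |LB| = 18.40 ✓; ∠(LB, BG) = 90.00° ✓; |BG| = 20.20 ✗.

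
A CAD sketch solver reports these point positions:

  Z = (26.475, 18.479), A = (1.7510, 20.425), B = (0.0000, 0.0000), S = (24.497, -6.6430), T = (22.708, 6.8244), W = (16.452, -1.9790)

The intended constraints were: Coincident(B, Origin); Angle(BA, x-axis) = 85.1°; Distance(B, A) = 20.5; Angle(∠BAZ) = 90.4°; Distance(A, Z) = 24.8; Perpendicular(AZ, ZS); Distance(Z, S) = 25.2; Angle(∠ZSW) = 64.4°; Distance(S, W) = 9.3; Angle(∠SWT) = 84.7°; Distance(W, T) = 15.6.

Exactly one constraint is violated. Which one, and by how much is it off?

Distance(W, T) = 15.6 — off by 4.80.

B = (0.00, 0.00) ✓; BA at 85.10° ✓; |BA| = 20.50 ✓; ∠BAZ = 90.40° ✓; |AZ| = 24.80 ✓; ∠(AZ, ZS) = 90.00° ✓; |ZS| = 25.20 ✓; ∠ZSW = 64.40° ✓; |SW| = 9.299 ✓; ∠SWT = 84.70° ✓; |WT| = 10.80 ✗.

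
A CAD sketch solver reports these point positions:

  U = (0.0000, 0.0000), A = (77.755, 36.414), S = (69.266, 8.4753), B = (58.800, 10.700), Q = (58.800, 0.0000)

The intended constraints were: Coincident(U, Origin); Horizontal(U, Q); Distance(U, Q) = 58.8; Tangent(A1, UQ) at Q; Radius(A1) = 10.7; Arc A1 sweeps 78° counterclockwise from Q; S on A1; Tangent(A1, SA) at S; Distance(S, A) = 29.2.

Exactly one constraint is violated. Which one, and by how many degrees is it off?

Tangent(A1, SA) at S — off by 4.90°.

U = (0.00, 0.00) ✓; U.y = 0.00, Q.y = 0.00 ✓; |UQ| = 58.80 ✓; ∠(BQ, QU) = 90.00° ✓; |BQ| = 10.70 ✓; bearing(B→S) − bearing(B→Q) = 78.00° ✓; |BS| = 10.70 ✓; ∠(BS, SA) = 94.90° ✗; |SA| = 29.20 ✓.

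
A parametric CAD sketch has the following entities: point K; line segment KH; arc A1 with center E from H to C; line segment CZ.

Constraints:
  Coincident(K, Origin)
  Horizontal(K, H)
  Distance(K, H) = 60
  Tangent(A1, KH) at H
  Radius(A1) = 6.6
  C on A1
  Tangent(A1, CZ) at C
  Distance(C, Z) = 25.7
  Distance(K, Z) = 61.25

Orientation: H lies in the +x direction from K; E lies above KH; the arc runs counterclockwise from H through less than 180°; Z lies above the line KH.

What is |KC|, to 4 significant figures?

66.40

Checks: K = (0.00, 0.00) ✓; |EC| = 6.600 ✓; ∠(EC, CZ) = 90.00° ✓; |CZ| = 25.70 ✓; |KZ| = 61.25 ✓.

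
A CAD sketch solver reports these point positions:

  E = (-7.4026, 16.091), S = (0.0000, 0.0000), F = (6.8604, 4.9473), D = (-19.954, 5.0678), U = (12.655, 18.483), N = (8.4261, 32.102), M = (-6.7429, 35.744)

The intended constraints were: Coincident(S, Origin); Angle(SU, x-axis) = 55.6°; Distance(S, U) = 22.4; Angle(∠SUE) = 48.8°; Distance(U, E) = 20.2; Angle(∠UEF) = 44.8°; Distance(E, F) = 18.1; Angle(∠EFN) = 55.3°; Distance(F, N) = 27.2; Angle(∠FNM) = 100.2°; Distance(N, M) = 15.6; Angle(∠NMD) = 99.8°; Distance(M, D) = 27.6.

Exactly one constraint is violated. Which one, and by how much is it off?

Distance(M, D) = 27.6 — off by 5.80.

S = (0.00, 0.00) ✓; SU at 55.60° ✓; |SU| = 22.40 ✓; ∠SUE = 48.80° ✓; |UE| = 20.20 ✓; ∠UEF = 44.80° ✓; |EF| = 18.10 ✓; ∠EFN = 55.30° ✓; |FN| = 27.20 ✓; ∠FNM = 100.2° ✓; |NM| = 15.60 ✓; ∠NMD = 99.80° ✓; |MD| = 33.40 ✗.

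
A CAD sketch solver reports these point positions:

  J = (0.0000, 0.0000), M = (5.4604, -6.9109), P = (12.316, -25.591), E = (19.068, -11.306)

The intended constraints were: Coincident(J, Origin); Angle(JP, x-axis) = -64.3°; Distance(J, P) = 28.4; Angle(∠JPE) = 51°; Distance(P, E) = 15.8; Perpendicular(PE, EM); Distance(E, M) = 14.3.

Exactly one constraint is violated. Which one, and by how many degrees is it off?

Perpendicular(PE, EM) — off by 7.40°.

J = (0.00, 0.00) ✓; JP at -64.30° ✓; |JP| = 28.40 ✓; ∠JPE = 51.00° ✓; |PE| = 15.80 ✓; ∠(PE, EM) = 97.40° ✗; |EM| = 14.30 ✓.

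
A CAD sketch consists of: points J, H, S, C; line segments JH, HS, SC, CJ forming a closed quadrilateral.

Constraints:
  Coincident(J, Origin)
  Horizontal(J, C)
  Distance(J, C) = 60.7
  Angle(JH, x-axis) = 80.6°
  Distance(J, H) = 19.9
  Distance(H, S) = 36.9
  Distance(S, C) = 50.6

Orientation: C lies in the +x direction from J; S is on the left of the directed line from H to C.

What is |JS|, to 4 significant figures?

53.18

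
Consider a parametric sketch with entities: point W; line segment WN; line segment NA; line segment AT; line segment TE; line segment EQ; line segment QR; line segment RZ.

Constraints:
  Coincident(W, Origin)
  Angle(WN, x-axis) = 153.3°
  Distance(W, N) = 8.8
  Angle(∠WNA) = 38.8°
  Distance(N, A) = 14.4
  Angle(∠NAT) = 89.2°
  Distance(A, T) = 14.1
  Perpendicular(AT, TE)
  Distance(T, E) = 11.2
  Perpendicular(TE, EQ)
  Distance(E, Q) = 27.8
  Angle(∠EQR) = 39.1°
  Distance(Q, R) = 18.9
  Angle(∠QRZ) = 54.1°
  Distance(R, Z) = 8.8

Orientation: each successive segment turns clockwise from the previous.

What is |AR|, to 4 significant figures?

1.206

W is at the origin; WN runs at 153.3° with length 8.8, so N = (-7.862, 3.954). ∠WNA = 38.8° gives NA at 12.10° from the x-axis; with |NA| = 14.4, A = (6.218, 6.973). ∠NAT = 89.2° gives AT at -78.70° from the x-axis; with |AT| = 14.1, T = (8.981, -6.854). AT ⟂ TE, so TE runs at -168.7°; with |TE| = 11.2, E = (-2.002, -9.049). TE ⟂ EQ, so EQ runs at 101.3°; with |EQ| = 27.8, Q = (-7.449, 18.21). ∠EQR = 39.1° gives QR at -39.60° from the x-axis; with |QR| = 18.9, R = (7.114, 6.165). Then |AR| = |R − A| = 1.206.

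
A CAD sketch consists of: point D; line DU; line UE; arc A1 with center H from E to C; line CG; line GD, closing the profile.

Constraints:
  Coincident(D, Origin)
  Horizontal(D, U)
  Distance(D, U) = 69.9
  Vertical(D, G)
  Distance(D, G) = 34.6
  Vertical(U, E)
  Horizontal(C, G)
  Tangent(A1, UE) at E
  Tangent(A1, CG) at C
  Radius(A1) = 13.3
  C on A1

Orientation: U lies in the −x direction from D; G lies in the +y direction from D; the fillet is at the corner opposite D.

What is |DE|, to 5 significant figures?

73.073

D is at the origin; D and U share the same y with |DU| = 69.9 and U on the −x side, so U = (-69.900, 0.0000). DG is vertical with |DG| = 34.6 and G on the +y side, so G = (0.0000, 34.600). The virtual corner opposite D is at (-69.900, 34.600). Since A1 is tangent to UE there, HE ⟂ UE and since A1 is tangent to CG there, HC ⟂ CG, with radius 13.3, so the center H sits 13.3 in from both sides at H = (-56.600, 21.300). That places the tangent points at E = (-69.900, 21.300) on UE and C = (-56.600, 34.600) on CG. Then |DE| = |E − D| = 73.073.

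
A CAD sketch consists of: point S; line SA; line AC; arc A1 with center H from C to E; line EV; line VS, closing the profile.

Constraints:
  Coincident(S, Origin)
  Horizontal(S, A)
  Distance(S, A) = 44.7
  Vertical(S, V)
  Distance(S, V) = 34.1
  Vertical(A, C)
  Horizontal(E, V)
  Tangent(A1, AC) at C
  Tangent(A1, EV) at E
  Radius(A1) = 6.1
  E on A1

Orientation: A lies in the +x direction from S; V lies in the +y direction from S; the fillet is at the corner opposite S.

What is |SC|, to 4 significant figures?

52.75

S is at the origin; S and A share the same y with |SA| = 44.7 and A on the +x side, so A = (44.70, 0.000). SV is vertical with |SV| = 34.1 and V on the +y side, so V = (0.000, 34.10). The virtual corner opposite S is at (44.70, 34.10). Since A1 is tangent to AC there, HC ⟂ AC and tangency of A1 to EV means the radius HE is perpendicular to EV, with radius 6.1, so the center H sits 6.1 in from both sides at H = (38.60, 28.00). That places the tangent points at C = (44.70, 28.00) on AC and E = (38.60, 34.10) on EV. Then |SC| = |C − S| = 52.75.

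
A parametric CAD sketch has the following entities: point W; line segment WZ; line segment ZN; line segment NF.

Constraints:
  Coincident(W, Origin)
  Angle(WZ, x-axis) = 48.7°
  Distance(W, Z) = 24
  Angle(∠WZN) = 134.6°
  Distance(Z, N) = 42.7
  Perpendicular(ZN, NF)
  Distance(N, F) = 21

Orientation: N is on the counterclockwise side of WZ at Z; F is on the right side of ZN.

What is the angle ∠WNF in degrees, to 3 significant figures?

106°

∠WZN = 134.6°, so ZN runs at 48.7° + (180° − 134.6°) = 94.1° from the x-axis; with |ZN| = 42.7, N = Z + 42.7·(cos 94.1°, sin 94.1°) = (12.8, 60.6). ZN is perpendicular to NF; with |NF| = 21.0 on the right of ZN, F = N + 21.0·(0.997, 0.0715) = (33.7, 62.1). Then cos ∠WNF = NW·NF / (|NW||NF|), giving 106°.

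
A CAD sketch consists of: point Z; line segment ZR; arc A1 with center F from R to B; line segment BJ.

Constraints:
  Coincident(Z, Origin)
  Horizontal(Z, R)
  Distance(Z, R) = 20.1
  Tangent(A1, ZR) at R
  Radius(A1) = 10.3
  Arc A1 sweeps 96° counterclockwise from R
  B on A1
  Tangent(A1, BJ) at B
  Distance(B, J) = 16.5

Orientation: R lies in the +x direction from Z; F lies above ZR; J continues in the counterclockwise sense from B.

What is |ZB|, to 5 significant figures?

32.406

Z is at the origin; Z and R share the same y with |ZR| = 20.1 and R on the +x side, so R = (20.100, 0.0000). A1 meets ZR tangentially, so FR is at right angles to ZR, so F = R + (0, 10.3) = (20.100, 10.300). On A1, R sits at bearing -90° from F; a 96° counterclockwise sweep puts B at bearing 6°, so B = F + 10.3·(cos 6°, sin 6°) = (30.344, 11.377). Then |ZB| = |B − Z| = 32.406.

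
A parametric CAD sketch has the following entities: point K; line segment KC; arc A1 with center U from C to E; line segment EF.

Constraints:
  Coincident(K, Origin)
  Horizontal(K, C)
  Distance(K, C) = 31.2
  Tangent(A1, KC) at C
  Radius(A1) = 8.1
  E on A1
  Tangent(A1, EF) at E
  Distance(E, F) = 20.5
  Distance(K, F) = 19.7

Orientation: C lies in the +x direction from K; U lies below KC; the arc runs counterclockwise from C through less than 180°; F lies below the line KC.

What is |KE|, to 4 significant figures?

25.69

K is at the origin; K and C share the same y with |KC| = 31.2 and C on the +x side, so C = (31.20, 0.000). The tangent condition forces UC to be normal to KC, so U = C + (0, -8.1) = (31.20, -8.100). Since UE ⟂ EF (tangency), |UF| = √(8.1² + 20.5²) = 22.04 regardless of where E sits on A1. So F lies on both circle(K, 19.7) and circle(U, 22.04); the below-KC intersection is F = (10.81, -16.47). E is the foot of the tangent from F: E = (25.59, -2.261).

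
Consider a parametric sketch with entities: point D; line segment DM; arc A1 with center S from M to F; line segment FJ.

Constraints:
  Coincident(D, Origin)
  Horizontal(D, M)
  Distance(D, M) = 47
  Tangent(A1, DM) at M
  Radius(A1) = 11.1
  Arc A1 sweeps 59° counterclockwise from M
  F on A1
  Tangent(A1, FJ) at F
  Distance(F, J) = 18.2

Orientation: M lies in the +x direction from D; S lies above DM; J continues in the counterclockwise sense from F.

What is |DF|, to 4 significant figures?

56.77

A1 meets DM tangentially, so SM is at right angles to DM, so S = M + (0, 11.1) = (47.00, 11.10). On A1, M sits at bearing -90° from S; a 59° counterclockwise sweep puts F at bearing -31°, so F = S + 11.1·(cos -31°, sin -31°) = (56.51, 5.383). Then |DF| = |F − D| = 56.77.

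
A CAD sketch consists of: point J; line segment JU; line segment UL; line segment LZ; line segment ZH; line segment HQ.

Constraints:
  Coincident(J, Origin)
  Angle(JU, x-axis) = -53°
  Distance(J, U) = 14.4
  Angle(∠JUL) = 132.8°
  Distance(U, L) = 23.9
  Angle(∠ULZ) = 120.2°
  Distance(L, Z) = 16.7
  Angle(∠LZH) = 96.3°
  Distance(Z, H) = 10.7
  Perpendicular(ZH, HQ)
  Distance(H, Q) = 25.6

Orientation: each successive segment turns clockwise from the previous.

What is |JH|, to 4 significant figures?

35.01

∠ULZ = 120.2° gives LZ at -160.0° from the x-axis; with |LZ| = 16.7, Z = (-11.26, -40.73). ∠LZH = 96.3° gives ZH at 116.3° from the x-axis; with |ZH| = 10.7, H = (-16.00, -31.14). Then |JH| = |H − J| = 35.01.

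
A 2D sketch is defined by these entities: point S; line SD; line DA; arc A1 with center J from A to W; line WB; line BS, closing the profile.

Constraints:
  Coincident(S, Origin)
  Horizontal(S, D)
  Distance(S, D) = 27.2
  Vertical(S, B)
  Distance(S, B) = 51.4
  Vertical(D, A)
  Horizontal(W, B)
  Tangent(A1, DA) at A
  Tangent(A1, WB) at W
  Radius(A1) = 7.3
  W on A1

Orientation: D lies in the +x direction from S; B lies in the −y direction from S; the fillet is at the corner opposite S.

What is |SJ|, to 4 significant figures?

48.38

S is at the origin; SD is horizontal with |SD| = 27.2 and D on the +x side, so D = (27.20, 0.000). S and B share the same x with |SB| = 51.4 and B on the −y side, so B = (0.000, -51.40). The virtual corner opposite S is at (27.20, -51.40). Since A1 is tangent to DA there, JA ⟂ DA and tangency of A1 to WB means the radius JW is perpendicular to WB, with radius 7.3, so the center J sits 7.3 in from both sides at J = (19.90, -44.10). Then |SJ| = |J − S| = 48.38.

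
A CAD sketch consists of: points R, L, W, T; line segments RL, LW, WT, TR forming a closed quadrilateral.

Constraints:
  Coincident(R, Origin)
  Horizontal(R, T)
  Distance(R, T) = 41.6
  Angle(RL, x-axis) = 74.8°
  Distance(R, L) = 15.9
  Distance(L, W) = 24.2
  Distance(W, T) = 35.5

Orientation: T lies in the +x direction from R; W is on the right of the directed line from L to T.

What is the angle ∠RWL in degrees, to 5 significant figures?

32.477°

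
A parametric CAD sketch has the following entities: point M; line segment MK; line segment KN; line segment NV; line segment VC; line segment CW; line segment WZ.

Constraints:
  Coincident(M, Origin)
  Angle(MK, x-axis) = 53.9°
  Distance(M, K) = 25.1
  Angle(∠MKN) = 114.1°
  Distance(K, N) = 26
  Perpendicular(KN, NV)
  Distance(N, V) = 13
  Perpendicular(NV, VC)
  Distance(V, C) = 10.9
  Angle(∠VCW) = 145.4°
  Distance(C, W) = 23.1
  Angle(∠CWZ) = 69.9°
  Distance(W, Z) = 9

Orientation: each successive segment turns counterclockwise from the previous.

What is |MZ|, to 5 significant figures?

31.370

M is at the origin; MK runs at 53.9° with length 25.1, so K = (14.789, 20.281). ∠MKN = 114.1° gives KN at 119.80° from the x-axis; with |KN| = 26.0, N = (1.8675, 42.842). KN is perpendicular to NV, so NV runs at -150.20°; with |NV| = 13.0, V = (-9.4134, 36.382). The perpendicularity gives VC at right angles to NV, so VC runs at -60.200°; with |VC| = 10.9, C = (-3.9964, 26.923). ∠VCW = 145.4° gives CW at -25.600° from the x-axis; with |CW| = 23.1, W = (16.836, 16.942). ∠CWZ = 69.9° gives WZ at 84.500° from the x-axis; with |WZ| = 9.0, Z = (17.699, 25.901). Then |MZ| = |Z − M| = 31.370.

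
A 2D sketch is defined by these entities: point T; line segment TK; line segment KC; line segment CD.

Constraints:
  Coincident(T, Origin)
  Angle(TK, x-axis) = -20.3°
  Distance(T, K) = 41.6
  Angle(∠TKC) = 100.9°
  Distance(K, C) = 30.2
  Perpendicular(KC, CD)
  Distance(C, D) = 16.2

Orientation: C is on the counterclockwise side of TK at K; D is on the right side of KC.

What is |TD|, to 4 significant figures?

68.58

∠TKC = 100.9°, so KC runs at -20.3° + (180° − 100.9°) = 58.80° from the x-axis; with |KC| = 30.2, C = K + 30.2·(cos 58.80°, sin 58.80°) = (54.66, 11.40). The perpendicularity gives CD at right angles to KC; with |CD| = 16.2 on the right of KC, D = C + 16.2·(0.8554, -0.5180) = (68.52, 3.007). Then |TD| = |D − T| = 68.58.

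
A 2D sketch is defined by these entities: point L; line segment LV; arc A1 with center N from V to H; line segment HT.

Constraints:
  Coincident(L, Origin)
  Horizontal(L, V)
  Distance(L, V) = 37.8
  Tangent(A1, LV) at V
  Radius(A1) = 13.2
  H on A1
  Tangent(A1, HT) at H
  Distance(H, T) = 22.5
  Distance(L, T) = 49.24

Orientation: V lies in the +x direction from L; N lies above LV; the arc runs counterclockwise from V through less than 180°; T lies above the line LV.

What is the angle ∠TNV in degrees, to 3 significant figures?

165°

Checks: L.y = 0.00, V.y = 0.00 ✓; ∠(NV, VL) = 90.00° ✓; |NH| = 13.20 ✓; ∠(NH, HT) = 90.00° ✓; |HT| = 22.50 ✓; |LT| = 49.24 ✓.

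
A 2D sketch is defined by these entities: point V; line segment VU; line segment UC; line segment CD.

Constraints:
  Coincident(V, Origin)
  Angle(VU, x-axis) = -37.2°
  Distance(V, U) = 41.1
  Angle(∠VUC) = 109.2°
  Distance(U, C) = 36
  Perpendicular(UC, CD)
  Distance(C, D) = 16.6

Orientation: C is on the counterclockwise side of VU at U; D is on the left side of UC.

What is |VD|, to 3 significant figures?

54.3

∠VUC = 109.2°, so UC runs at -37.2° + (180° − 109.2°) = 33.6° from the x-axis; with |UC| = 36.0, C = U + 36.0·(cos 33.6°, sin 33.6°) = (62.7, -4.93). The perpendicularity gives CD at right angles to UC; with |CD| = 16.6 on the left of UC, D = C + 16.6·(-0.553, 0.833) = (53.5, 8.90). Then |VD| = |D − V| = 54.3.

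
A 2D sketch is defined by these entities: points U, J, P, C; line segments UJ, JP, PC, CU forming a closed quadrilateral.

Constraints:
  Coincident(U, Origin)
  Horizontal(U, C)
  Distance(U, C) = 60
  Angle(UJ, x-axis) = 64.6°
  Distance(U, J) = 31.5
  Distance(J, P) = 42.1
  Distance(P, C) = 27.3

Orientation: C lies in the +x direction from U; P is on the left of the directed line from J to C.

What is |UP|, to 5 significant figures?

61.769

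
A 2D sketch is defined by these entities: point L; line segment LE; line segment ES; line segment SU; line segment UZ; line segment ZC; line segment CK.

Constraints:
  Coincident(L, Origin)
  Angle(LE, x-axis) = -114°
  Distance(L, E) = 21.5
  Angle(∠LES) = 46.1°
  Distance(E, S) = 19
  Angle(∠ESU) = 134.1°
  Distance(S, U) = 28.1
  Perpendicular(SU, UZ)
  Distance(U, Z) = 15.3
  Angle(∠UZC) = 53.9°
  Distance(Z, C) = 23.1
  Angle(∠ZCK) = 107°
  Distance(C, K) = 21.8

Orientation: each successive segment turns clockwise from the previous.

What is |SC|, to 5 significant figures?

9.5855

L is at the origin; LE runs at -114.0° with length 21.5, so E = (-8.7448, -19.641). ∠LES = 46.1° gives ES at 112.10° from the x-axis; with |ES| = 19.0, S = (-15.893, -2.0372). ∠ESU = 134.1° gives SU at 66.200° from the x-axis; with |SU| = 28.1, U = (-4.5535, 23.673). SU is perpendicular to UZ, so UZ runs at -23.800°; with |UZ| = 15.3, Z = (9.4454, 17.499). ∠UZC = 53.9° gives ZC at -149.90° from the x-axis; with |ZC| = 23.1, C = (-10.540, 5.9140). Then |SC| = |C − S| = 9.5855.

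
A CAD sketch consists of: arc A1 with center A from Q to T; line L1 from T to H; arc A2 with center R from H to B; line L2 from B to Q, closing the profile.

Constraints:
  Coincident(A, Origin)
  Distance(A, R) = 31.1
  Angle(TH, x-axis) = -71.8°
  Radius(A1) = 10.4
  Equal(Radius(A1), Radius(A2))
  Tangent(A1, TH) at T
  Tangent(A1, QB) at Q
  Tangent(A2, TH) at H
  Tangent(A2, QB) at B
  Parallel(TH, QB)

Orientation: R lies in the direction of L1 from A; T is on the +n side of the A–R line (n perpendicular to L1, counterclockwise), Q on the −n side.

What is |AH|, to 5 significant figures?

32.793

The slot axis is L1's direction at -71.8°, so u = (cos -71.8°, sin -71.8°) = (0.31233, -0.94997) and n = (−sin -71.8°, cos -71.8°) = (0.94997, 0.31233). A is at the origin and R lies 31.1 along u from A, so R = 31.1·u = (9.7136, -29.544). Tangency of A1 to both parallel lines with radius 10.4 puts T and Q at A ± 10.4·n: T = (9.8797, 3.2483), Q = (-9.8797, -3.2483). Equal radii place H and B the same way about R: H = R + 10.4·n = (19.593, -26.296), B = R − 10.4·n = (-0.16609, -32.792). Then |AH| = |H − A| = 32.793.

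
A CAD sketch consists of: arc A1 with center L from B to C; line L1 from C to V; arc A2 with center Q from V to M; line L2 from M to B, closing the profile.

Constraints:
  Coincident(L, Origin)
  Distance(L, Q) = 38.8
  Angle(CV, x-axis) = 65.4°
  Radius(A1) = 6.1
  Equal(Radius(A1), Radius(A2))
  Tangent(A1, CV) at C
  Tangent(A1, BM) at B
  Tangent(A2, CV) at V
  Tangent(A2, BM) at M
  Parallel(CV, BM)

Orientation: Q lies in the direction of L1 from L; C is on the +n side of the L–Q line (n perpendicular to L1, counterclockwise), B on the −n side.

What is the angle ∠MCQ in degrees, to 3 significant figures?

8.52°

The slot axis is L1's direction at 65.4°, so u = (cos 65.4°, sin 65.4°) = (0.416, 0.909) and n = (−sin 65.4°, cos 65.4°) = (-0.909, 0.416). L is at the origin and Q lies 38.8 along u from L, so Q = 38.8·u = (16.2, 35.3). Tangency of A1 to both parallel lines with radius 6.1 puts C and B at L ± 6.1·n: C = (-5.55, 2.54), B = (5.55, -2.54). Equal radii place V and M the same way about Q: V = Q + 6.1·n = (10.6, 37.8), M = Q − 6.1·n = (21.7, 32.7). Then cos ∠MCQ = CM·CQ / (|CM||CQ|), giving 8.52°.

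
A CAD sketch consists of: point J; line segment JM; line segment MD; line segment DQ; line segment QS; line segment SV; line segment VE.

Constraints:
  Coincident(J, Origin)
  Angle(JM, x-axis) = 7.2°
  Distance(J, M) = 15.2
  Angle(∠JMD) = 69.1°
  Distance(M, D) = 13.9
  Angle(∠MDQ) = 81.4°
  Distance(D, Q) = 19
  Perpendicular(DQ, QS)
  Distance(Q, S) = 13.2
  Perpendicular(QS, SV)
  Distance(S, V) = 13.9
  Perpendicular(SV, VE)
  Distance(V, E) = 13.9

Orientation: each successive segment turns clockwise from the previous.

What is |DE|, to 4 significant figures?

5.148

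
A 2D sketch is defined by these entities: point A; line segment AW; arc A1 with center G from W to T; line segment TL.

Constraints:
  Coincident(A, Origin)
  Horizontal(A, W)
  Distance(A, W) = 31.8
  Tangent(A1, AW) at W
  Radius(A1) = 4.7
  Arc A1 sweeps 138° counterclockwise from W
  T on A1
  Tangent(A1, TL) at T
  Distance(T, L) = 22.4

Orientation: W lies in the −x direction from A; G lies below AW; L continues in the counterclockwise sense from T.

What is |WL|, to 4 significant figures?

26.83

A is at the origin; A and W share the same y with |AW| = 31.8 and W on the −x side, so W = (-31.80, 0.000). Tangency of A1 to AW means the radius GW is perpendicular to AW, so G = W + (0, -4.7) = (-31.80, -4.700). On A1, W sits at bearing 90° from G; a 138° counterclockwise sweep puts T at bearing 228°, so T = G + 4.7·(cos 228°, sin 228°) = (-34.94, -8.193). Since A1 is tangent to TL there, GT ⟂ TL, so TL runs along (−sin 228°, cos 228°); with |TL| = 22.4, L = (-18.30, -23.18). Then |WL| = |L − W| = 26.83.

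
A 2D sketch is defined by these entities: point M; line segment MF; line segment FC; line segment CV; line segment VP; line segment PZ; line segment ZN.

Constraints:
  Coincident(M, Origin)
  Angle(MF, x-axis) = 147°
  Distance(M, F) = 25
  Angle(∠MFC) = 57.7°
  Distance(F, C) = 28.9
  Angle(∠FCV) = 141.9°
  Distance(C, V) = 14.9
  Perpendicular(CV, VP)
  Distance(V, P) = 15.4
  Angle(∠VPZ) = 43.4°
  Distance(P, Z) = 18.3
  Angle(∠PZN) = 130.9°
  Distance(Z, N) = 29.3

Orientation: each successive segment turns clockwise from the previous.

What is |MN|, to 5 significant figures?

53.454

M is at the origin; MF runs at 147.0° with length 25.0, so F = (-20.967, 13.616). ∠MFC = 57.7° gives FC at 24.700° from the x-axis; with |FC| = 28.9, C = (5.2891, 25.692). ∠FCV = 141.9° gives CV at -13.400° from the x-axis; with |CV| = 14.9, V = (19.783, 22.239). CV ⟂ VP, so VP runs at -103.40°; with |VP| = 15.4, P = (16.215, 7.2585). ∠VPZ = 43.4° gives PZ at 120.00° from the x-axis; with |PZ| = 18.3, Z = (7.0646, 23.107). ∠PZN = 130.9° gives ZN at 70.900° from the x-axis; with |ZN| = 29.3, N = (16.652, 50.794). Then |MN| = |N − M| = 53.454.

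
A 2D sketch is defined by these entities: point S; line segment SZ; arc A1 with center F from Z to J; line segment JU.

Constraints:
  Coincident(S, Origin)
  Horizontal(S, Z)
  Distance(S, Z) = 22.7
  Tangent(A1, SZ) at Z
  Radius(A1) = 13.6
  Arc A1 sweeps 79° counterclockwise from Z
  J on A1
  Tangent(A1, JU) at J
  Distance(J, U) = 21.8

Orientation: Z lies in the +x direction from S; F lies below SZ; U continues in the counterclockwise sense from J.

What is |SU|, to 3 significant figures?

32.8

S is at the origin; S and Z share the same y with |SZ| = 22.7 and Z on the +x side, so Z = (22.7, 0.00). The tangent condition forces FZ to be normal to SZ, so F = Z + (0, -13.6) = (22.7, -13.6). On A1, Z sits at bearing 90° from F; a 79° counterclockwise sweep puts J at bearing 169°, so J = F + 13.6·(cos 169°, sin 169°) = (9.35, -11.0). Tangency of A1 to JU means the radius FJ is perpendicular to JU, so JU runs along (−sin 169°, cos 169°); with |JU| = 21.8, U = (5.19, -32.4). Then |SU| = |U − S| = 32.8.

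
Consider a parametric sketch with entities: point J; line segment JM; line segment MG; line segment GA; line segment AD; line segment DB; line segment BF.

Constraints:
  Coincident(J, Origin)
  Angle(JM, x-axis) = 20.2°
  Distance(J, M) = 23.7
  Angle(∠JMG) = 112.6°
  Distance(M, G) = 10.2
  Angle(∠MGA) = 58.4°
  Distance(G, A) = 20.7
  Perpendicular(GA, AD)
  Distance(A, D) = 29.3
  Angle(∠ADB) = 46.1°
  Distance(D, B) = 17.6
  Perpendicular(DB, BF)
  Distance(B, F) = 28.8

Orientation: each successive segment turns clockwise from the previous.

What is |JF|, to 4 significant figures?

8.670

J is at the origin; JM runs at 20.2° with length 23.7, so M = (22.24, 8.184). ∠JMG = 112.6° gives MG at -47.20° from the x-axis; with |MG| = 10.2, G = (29.17, 0.6995). ∠MGA = 58.4° gives GA at -168.8° from the x-axis; with |GA| = 20.7, A = (8.867, -3.321). GA ⟂ AD, so AD runs at 101.2°; with |AD| = 29.3, D = (3.176, 25.42). ∠ADB = 46.1° gives DB at -32.70° from the x-axis; with |DB| = 17.6, B = (17.99, 15.91). DB is perpendicular to BF, so BF runs at -122.7°; with |BF| = 28.8, F = (2.427, -8.323). Then |JF| = |F − J| = 8.670.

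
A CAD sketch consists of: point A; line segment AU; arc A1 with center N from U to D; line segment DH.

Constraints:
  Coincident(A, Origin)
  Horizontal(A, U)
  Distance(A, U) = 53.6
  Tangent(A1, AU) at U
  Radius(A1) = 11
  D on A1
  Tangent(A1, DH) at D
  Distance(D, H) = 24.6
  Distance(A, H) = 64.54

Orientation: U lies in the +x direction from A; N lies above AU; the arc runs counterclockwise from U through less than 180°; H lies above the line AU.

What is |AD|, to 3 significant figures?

65.4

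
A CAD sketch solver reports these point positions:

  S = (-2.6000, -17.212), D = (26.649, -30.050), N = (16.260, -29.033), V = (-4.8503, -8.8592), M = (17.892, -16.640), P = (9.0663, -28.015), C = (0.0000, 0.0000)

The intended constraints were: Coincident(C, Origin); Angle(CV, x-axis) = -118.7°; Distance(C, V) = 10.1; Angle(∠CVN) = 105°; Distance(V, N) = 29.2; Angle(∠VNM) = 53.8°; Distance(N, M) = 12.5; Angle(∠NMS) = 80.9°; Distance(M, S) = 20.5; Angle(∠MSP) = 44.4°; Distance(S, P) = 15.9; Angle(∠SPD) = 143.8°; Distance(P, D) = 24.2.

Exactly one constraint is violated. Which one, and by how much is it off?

Distance(P, D) = 24.2 — off by 6.50.

C = (0.00, 0.00) ✓; CV at -118.7° ✓; |CV| = 10.10 ✓; ∠CVN = 105.0° ✓; |VN| = 29.20 ✓; ∠VNM = 53.80° ✓; |NM| = 12.50 ✓; ∠NMS = 80.90° ✓; |MS| = 20.50 ✓; ∠MSP = 44.40° ✓; |SP| = 15.90 ✓; ∠SPD = 143.8° ✓; |PD| = 17.70 ✗.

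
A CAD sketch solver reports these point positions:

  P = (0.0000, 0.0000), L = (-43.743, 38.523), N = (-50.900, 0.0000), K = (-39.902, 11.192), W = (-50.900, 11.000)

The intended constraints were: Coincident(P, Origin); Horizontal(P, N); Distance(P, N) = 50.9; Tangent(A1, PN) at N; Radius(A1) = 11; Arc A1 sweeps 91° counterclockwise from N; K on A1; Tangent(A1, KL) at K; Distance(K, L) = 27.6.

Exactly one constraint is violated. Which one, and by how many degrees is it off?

Tangent(A1, KL) at K — off by 7.00°.

P = (0.00, 0.00) ✓; P.y = 0.00, N.y = 0.00 ✓; |PN| = 50.90 ✓; ∠(WN, NP) = 90.00° ✓; |WN| = 11.00 ✓; bearing(W→K) − bearing(W→N) = 91.00° ✓; |WK| = 11.00 ✓; ∠(WK, KL) = 83.00° ✗; |KL| = 27.60 ✓.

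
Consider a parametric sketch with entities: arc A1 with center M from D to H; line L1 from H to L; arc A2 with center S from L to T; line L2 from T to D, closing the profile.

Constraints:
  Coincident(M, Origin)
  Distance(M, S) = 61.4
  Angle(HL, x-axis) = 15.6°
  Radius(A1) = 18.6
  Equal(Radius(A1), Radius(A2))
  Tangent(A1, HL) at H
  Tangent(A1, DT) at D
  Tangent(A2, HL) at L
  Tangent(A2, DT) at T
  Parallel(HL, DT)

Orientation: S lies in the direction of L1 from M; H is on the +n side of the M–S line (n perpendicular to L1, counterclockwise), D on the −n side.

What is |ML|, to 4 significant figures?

64.16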